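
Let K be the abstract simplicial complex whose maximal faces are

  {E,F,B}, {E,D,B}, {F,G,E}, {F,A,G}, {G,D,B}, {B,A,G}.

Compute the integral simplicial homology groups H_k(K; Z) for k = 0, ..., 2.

Take the total order A < B < D < E < F < G on the vertex set. Then K (dimension 2) consists of the simplices:

  0-simplices (6): A, B, D, E, F, G
  1-simplices (12): AB, AF, AG, BD, BE, BF, BG, DE, DG, EF, EG, FG
  2-simplices (6): ABG, AFG, BDE, BDG, BEF, EFG

giving chain groups C_0 ≅ Z^6, C_1 ≅ Z^12, C_2 ≅ Z^6.

The boundary map ∂_1: C_1 → C_0 sends each edge [p,q] (with p < q) to q − p.
This gives a 6×12 integer matrix of rank 5; reducing to Smith normal form yields diagonal entries (1,1,1,1,1).

The boundary map ∂_2: C_2 → C_1 maps a triangle to the signed sum of its edges. For instance
  ∂BDG = DG − BG + BD,
  ∂BDE = DE − BE + BD.
As a 12×6 matrix over Z this has rank 6, with invariant factors (1,1,1,1,1,1).

From H_k ≅ ker(∂_k) / im(∂_{k+1}) we obtain:

  H_0: rank C_0 − rank ∂_1 = 6 − 5 = 1, and the invariant factors of ∂_1 are all 1, so H_0 = Z.
  H_1: rank ker ∂_1 − rank ∂_2 = (12 − 5) − 6 = 1, and the invariant factors of ∂_2 are all 1, so H_1 = Z.
  H_2: rank ker ∂_2 − rank ∂_3 = (6 − 6) − 0 = 0, and there is no ∂_3, so H_2 = 0.

As a check, the Euler characteristic is 6 − 12 + 6 = 0, which agrees with 1 − 1 + 0 = 0.

H_0 = Z,  H_1 = Z,  H_2 = 0.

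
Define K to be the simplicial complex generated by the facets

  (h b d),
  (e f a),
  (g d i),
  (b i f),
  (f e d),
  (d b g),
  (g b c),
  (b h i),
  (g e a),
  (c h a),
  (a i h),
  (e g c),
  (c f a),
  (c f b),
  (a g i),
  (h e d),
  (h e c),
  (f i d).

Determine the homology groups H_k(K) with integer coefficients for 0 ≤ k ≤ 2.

H_0 ≅ Z,  H_1 ≅ Z ⊕ Z/2,  H_2 = 0.

We work with the vertex ordering a < b < c < d < e < f < g < h < i. The simplices of K, each written with vertices in increasing order, are:

  0-simplices (9): a, b, c, d, e, f, g, h, i
  1-simplices (27): ac, ae, af, ag, ah, ai, bc, bd, bf, bg, bh, bi, ce, cf, cg, ch, de, df, dg, dh, di, ef, eg, eh, fi, gi, hi
  2-simplices (18): acf, ach, aef, aeg, agi, ahi, bcf, bcg, bdg, bdh, bfi, bhi, ceg, ceh, def, deh, dfi, dgi

so the chain groups are C_0 ≅ Z^9, C_1 ≅ Z^27, C_2 ≅ Z^18.

Boundary ∂_1: C_1 → C_0 is given by ∂[p,q] = [q] − [p].
This gives a 9×27 integer matrix of rank 8; reducing to Smith normal form yields diagonal entries (1,1,1,1,1,1,1,1).

The boundary map ∂_2: C_2 → C_1 acts by ∂[p,q,r] = [q,r] − [p,r] + [p,q]. For instance
  ∂bdg = dg − bg + bd,
  ∂bcf = cf − bf + bc.
The 27×18 boundary matrix has rank 18 and Smith normal form diag(1,1,1,1,1,1,1,1,1,1,1,1,1,1,1,1,1,2).

Reading off H_k = ker ∂_k / im ∂_{k+1}:

  H_0: rank C_0 − rank ∂_1 = 9 − 8 = 1, and the invariant factors of ∂_1 are all 1, so H_0 = Z.
  H_1: rank ker ∂_1 − rank ∂_2 = (27 − 8) − 18 = 1, and ∂_2 has invariant factor 2 > 1, so H_1 = Z ⊕ Z/2.
  H_2: rank ker ∂_2 − rank ∂_3 = (18 − 18) − 0 = 0, and there is no ∂_3, so H_2 = 0.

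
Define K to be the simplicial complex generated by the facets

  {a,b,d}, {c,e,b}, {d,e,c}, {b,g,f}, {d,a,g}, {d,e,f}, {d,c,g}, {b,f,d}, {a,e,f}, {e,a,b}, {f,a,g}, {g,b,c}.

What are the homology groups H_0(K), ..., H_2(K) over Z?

Take the total order a < b < c < d < e < f < g on the vertex set. Then K (dimension 2) consists of the simplices:

  0-simplices (7): a, b, c, d, e, f, g
  1-simplices (18): ab, ad, ae, af, ag, bc, bd, be, bf, bg, cd, ce, cg, de, df, dg, ef, fg
  2-simplices (12): abd, abe, adg, aef, afg, bce, bcg, bdf, bfg, cde, cdg, def

giving chain groups C_0 ≅ Z^7, C_1 ≅ Z^18, C_2 ≅ Z^12.

Boundary ∂_1: C_1 → C_0 sends each edge [p,q] (with p < q) to q − p. For instance
  ∂ef = f − e.
The resulting 7×18 matrix has rank 6, and its Smith normal form has invariant factors (1,1,1,1,1,1).

The boundary map ∂_2: C_2 → C_1 maps a triangle to the signed sum of its edges. For instance
  ∂cde = de − ce + cd,
  ∂bdf = df − bf + bd.
The 18×12 boundary matrix has rank 12 and Smith normal form diag(1,1,1,1,1,1,1,1,1,1,1,2).

Now H_k = ker ∂_k / im ∂_{k+1}, so:

  H_0: rank C_0 − rank ∂_1 = 7 − 6 = 1, and the invariant factors of ∂_1 are all 1, so H_0 ≅ Z.
  H_1: rank ker ∂_1 − rank ∂_2 = (18 − 6) − 12 = 0, and ∂_2 has invariant factor 2 > 1, so H_1 ≅ Z_2.
  H_2: rank ker ∂_2 − rank ∂_3 = (12 − 12) − 0 = 0, and there is no ∂_3, so H_2 ≅ 0.

As a check, the Euler characteristic is 7 − 18 + 12 = 1, which agrees with 1 − 0 + 0 = 1.

H_0 ≅ Z,  H_1 ≅ Z_2,  H_2 = 0.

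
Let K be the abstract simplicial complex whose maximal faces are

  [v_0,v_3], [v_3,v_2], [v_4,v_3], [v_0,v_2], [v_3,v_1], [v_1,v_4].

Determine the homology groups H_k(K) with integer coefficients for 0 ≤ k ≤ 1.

We work with the vertex ordering v_0 < v_1 < v_2 < v_3 < v_4. The simplices of K, each written with vertices in increasing order, are:

  0-simplices (5): [v_0], [v_1], [v_2], [v_3], [v_4]
  1-simplices (6): [v_0,v_2], [v_0,v_3], [v_1,v_3], [v_1,v_4], [v_2,v_3], [v_3,v_4]

Hence C_0 ≅ Z^5, C_1 ≅ Z^6.

Boundary ∂_1: C_1 → C_0 sends each edge [p,q] (with p < q) to q − p. For instance
  ∂[v_0,v_2] = [v_2] − [v_0].
The resulting 5×6 matrix has rank 4, and its Smith normal form has invariant factors (1,1,1,1).

Computing H_k = (kernel of ∂_k) / (image of ∂_{k+1}):

  H_0: rank C_0 − rank ∂_1 = 5 − 4 = 1, and the invariant factors of ∂_1 are all 1, so H_0 ≅ Z.
  H_1: rank ker ∂_1 − rank ∂_2 = (6 − 4) − 0 = 2, and there is no ∂_2, so H_1 ≅ Z^2.

As a check, the Euler characteristic is 5 − 6 = -1, which agrees with 1 − 2 = -1.

H_0 = Z,  H_1 = Z^2.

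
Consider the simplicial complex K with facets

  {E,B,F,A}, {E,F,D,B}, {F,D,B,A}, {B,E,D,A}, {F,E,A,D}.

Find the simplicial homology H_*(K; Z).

H_0 ≅ Z,  H_1 = 0,  H_2 = 0,  H_3 ≅ Z.

Fix the vertex order A < B < D < E < F and write every simplex with vertices in increasing order. Then dim K = 3 and the simplices of K are:

  0-simplices (5): A, B, D, E, F
  1-simplices (10): AB, AD, AE, AF, BD, BE, BF, DE, DF, EF
  2-simplices (10): ABD, ABE, ABF, ADE, ADF, AEF, BDE, BDF, BEF, DEF
  3-simplices (5): ABDE, ABDF, ABEF, ADEF, BDEF

so the chain groups are C_0 ≅ Z^5, C_1 ≅ Z^10, C_2 ≅ Z^10, C_3 ≅ Z^5.

The boundary map ∂_1: C_1 → C_0 sends each edge [p,q] (with p < q) to q − p. For instance
  ∂BE = E − B.
As a 5×10 matrix over Z this has rank 4, with invariant factors (1,1,1,1).

Boundary ∂_2: C_2 → C_1 acts by ∂[p,q,r] = [q,r] − [p,r] + [p,q]. For instance
  ∂DEF = EF − DF + DE,
  ∂ABF = BF − AF + AB.
The resulting 10×10 matrix has rank 6, and its Smith normal form has invariant factors (1,1,1,1,1,1).

The boundary map ∂_3: C_3 → C_2 sends each 3-simplex σ to the alternating sum Σ_i (−1)^i (σ with its i-th vertex removed). For instance
  ∂ABEF = BEF − AEF + ABF − ABE,
  ∂ABDE = BDE − ADE + ABE − ABD.
The resulting 10×5 matrix has rank 4, and its Smith normal form has invariant factors (1,1,1,1).

From H_k ≅ ker(∂_k) / im(∂_{k+1}) we obtain:

  H_0: rank C_0 − rank ∂_1 = 5 − 4 = 1, and the invariant factors of ∂_1 are all 1, so H_0 = Z.
  H_1: rank ker ∂_1 − rank ∂_2 = (10 − 4) − 6 = 0, and the invariant factors of ∂_2 are all 1, so H_1 = 0.
  H_2: rank ker ∂_2 − rank ∂_3 = (10 − 6) − 4 = 0, and the invariant factors of ∂_3 are all 1, so H_2 = 0.
  H_3: rank ker ∂_3 − rank ∂_4 = (5 − 4) − 0 = 1, and there is no ∂_4, so H_3 = Z.

As a check, the Euler characteristic is 5 − 10 + 10 − 5 = 0, which agrees with 1 − 0 + 0 − 1 = 0.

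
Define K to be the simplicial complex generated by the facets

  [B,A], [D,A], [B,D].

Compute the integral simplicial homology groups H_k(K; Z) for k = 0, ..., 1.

H_0 = Z,  H_1 = Z.

Order the vertices as A < B < D. Listing each simplex with vertices in this order, K has dimension 1 with simplices:

  0-simplices (3): A, B, D
  1-simplices (3): AB, AD, BD

so the chain groups are C_0 ≅ Z^3, C_1 ≅ Z^3.

The boundary map ∂_1: C_1 → C_0 is given by ∂[p,q] = [q] − [p].
This gives a 3×3 integer matrix of rank 2; reducing to Smith normal form yields diagonal entries (1,1).

From H_k ≅ ker(∂_k) / im(∂_{k+1}) we obtain:

  H_0: rank C_0 − rank ∂_1 = 3 − 2 = 1, and the invariant factors of ∂_1 are all 1, so H_0 ≅ Z.
  H_1: rank ker ∂_1 − rank ∂_2 = (3 − 2) − 0 = 1, and there is no ∂_2, so H_1 ≅ Z.

As a check, the Euler characteristic is 3 − 3 = 0, which agrees with 1 − 1 = 0.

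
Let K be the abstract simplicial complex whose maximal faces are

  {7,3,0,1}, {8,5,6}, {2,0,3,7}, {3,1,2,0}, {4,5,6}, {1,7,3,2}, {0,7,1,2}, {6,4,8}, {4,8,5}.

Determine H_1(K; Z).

H_1 = 0.

We work with the vertex ordering 0 < 1 < 2 < 3 < 4 < 5 < 6 < 7 < 8. The simplices of K, each written with vertices in increasing order, are:

  0-simplices (9): [0], [1], [2], [3], [4], [5], [6], [7], [8]
  1-simplices (16): [0,1], [0,2], [0,3], [0,7], [1,2], [1,3], [1,7], [2,3], [2,7], [3,7], [4,5], [4,6], [4,8], [5,6], [5,8], [6,8]
  2-simplices (14): [0,1,2], [0,1,3], [0,1,7], [0,2,3], [0,2,7], [0,3,7], [1,2,3], [1,2,7], [1,3,7], [2,3,7], [4,5,6], [4,5,8], [4,6,8], [5,6,8]
  3-simplices (5): [0,1,2,3], [0,1,2,7], [0,1,3,7], [0,2,3,7], [1,2,3,7]

Hence C_0 ≅ Z^9, C_1 ≅ Z^16, C_2 ≅ Z^14, C_3 ≅ Z^5.

∂_1: C_1 → C_0 is given by ∂[p,q] = [q] − [p].
The resulting 9×16 matrix has rank 7, and its Smith normal form has invariant factors (1,1,1,1,1,1,1).

The boundary map ∂_2: C_2 → C_1 acts by ∂[p,q,r] = [q,r] − [p,r] + [p,q]. For instance
  ∂[0,3,7] = [3,7] − [0,7] + [0,3],
  ∂[1,2,7] = [2,7] − [1,7] + [1,2].
As a 16×14 matrix over Z this has rank 9, with invariant factors (1,1,1,1,1,1,1,1,1).

Boundary ∂_3: C_3 → C_2 sends each 3-simplex σ to the alternating sum Σ_i (−1)^i (σ with its i-th vertex removed). For instance
  ∂[0,2,3,7] = [2,3,7] − [0,3,7] + [0,2,7] − [0,2,3],
  ∂[0,1,3,7] = [1,3,7] − [0,3,7] + [0,1,7] − [0,1,3].
This gives a 14×5 integer matrix of rank 4; reducing to Smith normal form yields diagonal entries (1,1,1,1).

Reading off H_k = ker ∂_k / im ∂_{k+1}:

  H_1: rank ker ∂_1 − rank ∂_2 = (16 − 7) − 9 = 0, and the invariant factors of ∂_2 are all 1, so H_1 = 0.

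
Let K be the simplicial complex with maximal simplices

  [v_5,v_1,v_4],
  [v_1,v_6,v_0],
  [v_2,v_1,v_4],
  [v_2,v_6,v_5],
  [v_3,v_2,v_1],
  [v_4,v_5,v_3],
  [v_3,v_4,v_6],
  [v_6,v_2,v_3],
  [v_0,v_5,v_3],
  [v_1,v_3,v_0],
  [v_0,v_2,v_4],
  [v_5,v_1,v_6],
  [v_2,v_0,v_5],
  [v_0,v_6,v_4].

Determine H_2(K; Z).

H_2 ≅ Z.

We work with the vertex ordering v_0 < v_1 < v_2 < v_3 < v_4 < v_5 < v_6. The simplices of K, each written with vertices in increasing order, are:

  0-simplices (7): [v_0], [v_1], [v_2], [v_3], [v_4], [v_5], [v_6]
  1-simplices (21): (21 of them)
  2-simplices (14): (14 of them)

giving chain groups C_0 ≅ Z^7, C_1 ≅ Z^21, C_2 ≅ Z^14.

Boundary ∂_1: C_1 → C_0 is given by ∂[p,q] = [q] − [p]. For instance
  ∂[v_5,v_6] = [v_6] − [v_5].
This gives a 7×21 integer matrix of rank 6; reducing to Smith normal form yields diagonal entries (1,1,1,1,1,1).

∂_2: C_2 → C_1 acts by ∂[p,q,r] = [q,r] − [p,r] + [p,q]. For instance
  ∂[v_0,v_1,v_6] = [v_1,v_6] − [v_0,v_6] + [v_0,v_1],
  ∂[v_0,v_1,v_3] = [v_1,v_3] − [v_0,v_3] + [v_0,v_1].
The resulting 21×14 matrix has rank 13, and its Smith normal form has invariant factors (1,1,1,1,1,1,1,1,1,1,1,1,1).

Now H_k = ker ∂_k / im ∂_{k+1}, so:

  H_2: rank ker ∂_2 − rank ∂_3 = (14 − 13) − 0 = 1, and there is no ∂_3, so H_2 ≅ Z.

(K is a triangulation of the torus T^2.)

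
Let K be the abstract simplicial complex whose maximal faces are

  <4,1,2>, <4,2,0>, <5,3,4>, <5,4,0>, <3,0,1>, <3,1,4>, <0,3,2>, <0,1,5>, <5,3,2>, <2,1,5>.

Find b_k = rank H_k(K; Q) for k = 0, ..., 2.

b_0 = 1, b_1 = 0, b_2 = 0.

Order the vertices as 0 < 1 < 2 < 3 < 4 < 5. Listing each simplex with vertices in this order, K has dimension 2 with simplices:

  0-simplices (6): [0], [1], [2], [3], [4], [5]
  1-simplices (15): [0,1], [0,2], [0,3], [0,4], [0,5], [1,2], [1,3], [1,4], [1,5], [2,3], [2,4], [2,5], [3,4], [3,5], [4,5]
  2-simplices (10): [0,1,3], [0,1,5], [0,2,3], [0,2,4], [0,4,5], [1,2,4], [1,2,5], [1,3,4], [2,3,5], [3,4,5]

Hence C_0 ≅ Z^6, C_1 ≅ Z^15, C_2 ≅ Z^10.

Boundary ∂_1: C_1 → C_0 sends each edge [p,q] (with p < q) to q − p.
The 6×15 boundary matrix has rank 5 and Smith normal form diag(1,1,1,1,1).

The boundary map ∂_2: C_2 → C_1 acts by ∂[p,q,r] = [q,r] − [p,r] + [p,q]. For instance
  ∂[1,2,5] = [2,5] − [1,5] + [1,2],
  ∂[0,2,3] = [2,3] − [0,3] + [0,2].
The 15×10 boundary matrix has rank 10 and Smith normal form diag(1,1,1,1,1,1,1,1,1,2).

From H_k ≅ ker(∂_k) / im(∂_{k+1}) we obtain:

  H_0: rank C_0 − rank ∂_1 = 6 − 5 = 1, and the invariant factors of ∂_1 are all 1, so H_0 = Z.
  H_1: rank ker ∂_1 − rank ∂_2 = (15 − 5) − 10 = 0, and ∂_2 has invariant factor 2 > 1, so H_1 = Z/2.
  H_2: rank ker ∂_2 − rank ∂_3 = (10 − 10) − 0 = 0, and there is no ∂_3, so H_2 = 0.

Hence the Betti numbers are b_0 = 1, b_1 = 0, b_2 = 0.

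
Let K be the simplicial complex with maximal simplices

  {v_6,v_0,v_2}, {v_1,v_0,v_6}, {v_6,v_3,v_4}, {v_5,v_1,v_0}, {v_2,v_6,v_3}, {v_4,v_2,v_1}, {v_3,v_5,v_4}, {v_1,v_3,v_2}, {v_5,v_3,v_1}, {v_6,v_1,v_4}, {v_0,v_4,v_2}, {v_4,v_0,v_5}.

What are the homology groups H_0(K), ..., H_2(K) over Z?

Order the vertices as v_0 < v_1 < v_2 < v_3 < v_4 < v_5 < v_6. Listing each simplex with vertices in this order, K has dimension 2 with simplices:

  0-simplices (7): [v_0], [v_1], [v_2], [v_3], [v_4], [v_5], [v_6]
  1-simplices (18): (18 of them)
  2-simplices (12): (12 of them)

Hence C_0 ≅ Z^7, C_1 ≅ Z^18, C_2 ≅ Z^12.

∂_1: C_1 → C_0 sends each edge [p,q] (with p < q) to q − p. For instance
  ∂[v_1,v_3] = [v_3] − [v_1].
The 7×18 boundary matrix has rank 6 and Smith normal form diag(1,1,1,1,1,1).

The boundary map ∂_2: C_2 → C_1 acts by ∂[p,q,r] = [q,r] − [p,r] + [p,q]. For instance
  ∂[v_0,v_4,v_5] = [v_4,v_5] − [v_0,v_5] + [v_0,v_4],
  ∂[v_3,v_4,v_5] = [v_4,v_5] − [v_3,v_5] + [v_3,v_4].
The resulting 18×12 matrix has rank 12, and its Smith normal form has invariant factors (1,1,1,1,1,1,1,1,1,1,1,2).

Computing H_k = (kernel of ∂_k) / (image of ∂_{k+1}):

  H_0: rank C_0 − rank ∂_1 = 7 − 6 = 1, and the invariant factors of ∂_1 are all 1, so H_0 ≅ Z.
  H_1: rank ker ∂_1 − rank ∂_2 = (18 − 6) − 12 = 0, and ∂_2 has invariant factor 2 > 1, so H_1 ≅ Z_2.
  H_2: rank ker ∂_2 − rank ∂_3 = (12 − 12) − 0 = 0, and there is no ∂_3, so H_2 ≅ 0.

(K is a triangulation of the real projective plane RP^2.)

H_0 ≅ Z,  H_1 ≅ Z_2,  H_2 = 0.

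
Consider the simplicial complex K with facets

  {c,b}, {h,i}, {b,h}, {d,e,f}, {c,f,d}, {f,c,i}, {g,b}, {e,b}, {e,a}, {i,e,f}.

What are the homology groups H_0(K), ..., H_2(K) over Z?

We work with the vertex ordering a < b < c < d < e < f < g < h < i. The simplices of K, each written with vertices in increasing order, are:

  0-simplices (9): a, b, c, d, e, f, g, h, i
  1-simplices (14): ae, bc, be, bg, bh, cd, cf, ci, de, df, ef, ei, fi, hi
  2-simplices (4): cdf, cfi, def, efi

so the chain groups are C_0 ≅ Z^9, C_1 ≅ Z^14, C_2 ≅ Z^4.

Boundary ∂_1: C_1 → C_0 is given by ∂[p,q] = [q] − [p]. For instance
  ∂df = f − d.
The resulting 9×14 matrix has rank 8, and its Smith normal form has invariant factors (1,1,1,1,1,1,1,1).

∂_2: C_2 → C_1 sends each 2-simplex [p,q,r] to [q,r] − [p,r] + [p,q]. For instance
  ∂cfi = fi − ci + cf,
  ∂efi = fi − ei + ef.
The resulting 14×4 matrix has rank 4, and its Smith normal form has invariant factors (1,1,1,1).

Now H_k = ker ∂_k / im ∂_{k+1}, so:

  H_0: rank C_0 − rank ∂_1 = 9 − 8 = 1, and the invariant factors of ∂_1 are all 1, so H_0 ≅ Z.
  H_1: rank ker ∂_1 − rank ∂_2 = (14 − 8) − 4 = 2, and the invariant factors of ∂_2 are all 1, so H_1 ≅ Z^2.
  H_2: rank ker ∂_2 − rank ∂_3 = (4 − 4) − 0 = 0, and there is no ∂_3, so H_2 ≅ 0.

As a check, the Euler characteristic is 9 − 14 + 4 = -1, which agrees with 1 − 2 + 0 = -1.

H_0 ≅ Z,  H_1 ≅ Z^2,  H_2 = 0.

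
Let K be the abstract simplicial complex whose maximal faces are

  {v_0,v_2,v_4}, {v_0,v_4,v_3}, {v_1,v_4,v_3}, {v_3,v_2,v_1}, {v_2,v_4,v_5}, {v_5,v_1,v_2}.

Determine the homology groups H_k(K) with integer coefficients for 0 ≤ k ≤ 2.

H_0 ≅ Z,  H_1 ≅ Z,  H_2 = 0.

Order the vertices as v_0 < v_1 < v_2 < v_3 < v_4 < v_5. Listing each simplex with vertices in this order, K has dimension 2 with simplices:

  0-simplices (6): [v_0], [v_1], [v_2], [v_3], [v_4], [v_5]
  1-simplices (12): [v_0,v_2], [v_0,v_3], [v_0,v_4], [v_1,v_2], [v_1,v_3], [v_1,v_4], [v_1,v_5], [v_2,v_3], [v_2,v_4], [v_2,v_5], [v_3,v_4], [v_4,v_5]
  2-simplices (6): [v_0,v_2,v_4], [v_0,v_3,v_4], [v_1,v_2,v_3], [v_1,v_2,v_5], [v_1,v_3,v_4], [v_2,v_4,v_5]

Hence C_0 ≅ Z^6, C_1 ≅ Z^12, C_2 ≅ Z^6.

Boundary ∂_1: C_1 → C_0 sends each edge [p,q] (with p < q) to q − p.
The resulting 6×12 matrix has rank 5, and its Smith normal form has invariant factors (1,1,1,1,1).

The boundary map ∂_2: C_2 → C_1 sends each 2-simplex [p,q,r] to [q,r] − [p,r] + [p,q]. For instance
  ∂[v_1,v_3,v_4] = [v_3,v_4] − [v_1,v_4] + [v_1,v_3],
  ∂[v_0,v_2,v_4] = [v_2,v_4] − [v_0,v_4] + [v_0,v_2].
This gives a 12×6 integer matrix of rank 6; reducing to Smith normal form yields diagonal entries (1,1,1,1,1,1).

Reading off H_k = ker ∂_k / im ∂_{k+1}:

  H_0: rank C_0 − rank ∂_1 = 6 − 5 = 1, and the invariant factors of ∂_1 are all 1, so H_0 ≅ Z.
  H_1: rank ker ∂_1 − rank ∂_2 = (12 − 5) − 6 = 1, and the invariant factors of ∂_2 are all 1, so H_1 ≅ Z.
  H_2: rank ker ∂_2 − rank ∂_3 = (6 − 6) − 0 = 0, and there is no ∂_3, so H_2 ≅ 0.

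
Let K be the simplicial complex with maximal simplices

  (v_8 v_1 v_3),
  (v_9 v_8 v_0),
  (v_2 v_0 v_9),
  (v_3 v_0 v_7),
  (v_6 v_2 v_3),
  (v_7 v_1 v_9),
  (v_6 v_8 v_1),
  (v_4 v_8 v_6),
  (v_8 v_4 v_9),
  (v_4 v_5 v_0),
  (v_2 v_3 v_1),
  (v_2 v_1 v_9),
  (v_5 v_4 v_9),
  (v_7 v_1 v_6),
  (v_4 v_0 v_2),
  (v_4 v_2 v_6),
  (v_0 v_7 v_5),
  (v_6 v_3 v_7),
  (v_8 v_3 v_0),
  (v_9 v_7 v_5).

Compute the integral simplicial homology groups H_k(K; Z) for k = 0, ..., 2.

H_0 = Z,  H_1 = Z ⊕ Z_2,  H_2 = 0.

Fix the vertex order v_0 < v_1 < v_2 < v_3 < v_4 < v_5 < v_6 < v_7 < v_8 < v_9 and write every simplex with vertices in increasing order. Then dim K = 2 and the simplices of K are:

  0-simplices (10): [v_0], [v_1], [v_2], [v_3], [v_4], [v_5], [v_6], [v_7], [v_8], [v_9]
  1-simplices (30): (30 of them)
  2-simplices (20): (20 of them)

Hence C_0 ≅ Z^10, C_1 ≅ Z^30, C_2 ≅ Z^20.

The boundary map ∂_1: C_1 → C_0 is given by ∂[p,q] = [q] − [p].
The resulting 10×30 matrix has rank 9, and its Smith normal form has invariant factors (1,1,1,1,1,1,1,1,1).

The boundary map ∂_2: C_2 → C_1 acts by ∂[p,q,r] = [q,r] − [p,r] + [p,q]. For instance
  ∂[v_1,v_6,v_8] = [v_6,v_8] − [v_1,v_8] + [v_1,v_6],
  ∂[v_1,v_6,v_7] = [v_6,v_7] − [v_1,v_7] + [v_1,v_6].
The resulting 30×20 matrix has rank 20, and its Smith normal form has invariant factors (1,1,1,1,1,1,1,1,1,1,1,1,1,1,1,1,1,1,1,2).

Now H_k = ker ∂_k / im ∂_{k+1}, so:

  H_0: rank C_0 − rank ∂_1 = 10 − 9 = 1, and the invariant factors of ∂_1 are all 1, so H_0 = Z.
  H_1: rank ker ∂_1 − rank ∂_2 = (30 − 9) − 20 = 1, and ∂_2 has invariant factor 2 > 1, so H_1 = Z ⊕ Z_2.
  H_2: rank ker ∂_2 − rank ∂_3 = (20 − 20) − 0 = 0, and there is no ∂_3, so H_2 = 0.

(K is a triangulation of the Klein bottle.)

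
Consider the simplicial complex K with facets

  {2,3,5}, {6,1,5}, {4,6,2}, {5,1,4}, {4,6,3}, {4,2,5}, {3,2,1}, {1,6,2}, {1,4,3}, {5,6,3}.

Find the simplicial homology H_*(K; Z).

Order the vertices as 1 < 2 < 3 < 4 < 5 < 6. Listing each simplex with vertices in this order, K has dimension 2 with simplices:

  0-simplices (6): [1], [2], [3], [4], [5], [6]
  1-simplices (15): [1,2], [1,3], [1,4], [1,5], [1,6], [2,3], [2,4], [2,5], [2,6], [3,4], [3,5], [3,6], [4,5], [4,6], [5,6]
  2-simplices (10): [1,2,3], [1,2,6], [1,3,4], [1,4,5], [1,5,6], [2,3,5], [2,4,5], [2,4,6], [3,4,6], [3,5,6]

Hence C_0 ≅ Z^6, C_1 ≅ Z^15, C_2 ≅ Z^10.

∂_1: C_1 → C_0 maps an edge to its endpoints' difference, ∂[p,q] = q − p. For instance
  ∂[1,4] = [4] − [1].
The 6×15 boundary matrix has rank 5 and Smith normal form diag(1,1,1,1,1).

The boundary map ∂_2: C_2 → C_1 sends each 2-simplex [p,q,r] to [q,r] − [p,r] + [p,q]. For instance
  ∂[1,4,5] = [4,5] − [1,5] + [1,4],
  ∂[3,5,6] = [5,6] − [3,6] + [3,5].
As a 15×10 matrix over Z this has rank 10, with invariant factors (1,1,1,1,1,1,1,1,1,2).

From H_k ≅ ker(∂_k) / im(∂_{k+1}) we obtain:

  H_0: rank C_0 − rank ∂_1 = 6 − 5 = 1, and the invariant factors of ∂_1 are all 1, so H_0 ≅ Z.
  H_1: rank ker ∂_1 − rank ∂_2 = (15 − 5) − 10 = 0, and ∂_2 has invariant factor 2 > 1, so H_1 ≅ Z/2Z.
  H_2: rank ker ∂_2 − rank ∂_3 = (10 − 10) − 0 = 0, and there is no ∂_3, so H_2 ≅ 0.

As a check, the Euler characteristic is 6 − 15 + 10 = 1, which agrees with 1 − 0 + 0 = 1.

H_0 ≅ Z,  H_1 ≅ Z/2Z,  H_2 = 0.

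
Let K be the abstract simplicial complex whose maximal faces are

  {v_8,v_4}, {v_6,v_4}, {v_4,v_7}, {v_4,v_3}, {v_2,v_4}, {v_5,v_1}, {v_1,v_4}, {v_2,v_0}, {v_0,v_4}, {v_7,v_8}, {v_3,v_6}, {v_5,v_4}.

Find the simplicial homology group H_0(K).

Take the total order v_0 < v_1 < v_2 < v_3 < v_4 < v_5 < v_6 < v_7 < v_8 on the vertex set. Then K (dimension 1) consists of the simplices:

  0-simplices (9): [v_0], [v_1], [v_2], [v_3], [v_4], [v_5], [v_6], [v_7], [v_8]
  1-simplices (12): [v_0,v_2], [v_0,v_4], [v_1,v_4], [v_1,v_5], [v_2,v_4], [v_3,v_4], [v_3,v_6], [v_4,v_5], [v_4,v_6], [v_4,v_7], [v_4,v_8], [v_7,v_8]

Hence C_0 ≅ Z^9, C_1 ≅ Z^12.

Boundary ∂_1: C_1 → C_0 is given by ∂[p,q] = [q] − [p]. For instance
  ∂[v_0,v_4] = [v_4] − [v_0].
The resulting 9×12 matrix has rank 8, and its Smith normal form has invariant factors (1,1,1,1,1,1,1,1).

Now H_k = ker ∂_k / im ∂_{k+1}, so:

  H_0: rank C_0 − rank ∂_1 = 9 − 8 = 1, and the invariant factors of ∂_1 are all 1, so H_0 = Z.

H_0 = Z.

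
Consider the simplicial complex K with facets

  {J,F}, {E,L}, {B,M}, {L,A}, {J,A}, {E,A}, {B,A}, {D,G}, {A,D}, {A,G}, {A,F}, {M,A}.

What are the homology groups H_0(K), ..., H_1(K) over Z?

Fix the vertex order A < B < D < E < F < G < J < L < M and write every simplex with vertices in increasing order. Then dim K = 1 and the simplices of K are:

  0-simplices (9): A, B, D, E, F, G, J, L, M
  1-simplices (12): AB, AD, AE, AF, AG, AJ, AL, AM, BM, DG, EL, FJ

giving chain groups C_0 ≅ Z^9, C_1 ≅ Z^12.

Boundary ∂_1: C_1 → C_0 is given by ∂[p,q] = [q] − [p]. For instance
  ∂AJ = J − A.
This gives a 9×12 integer matrix of rank 8; reducing to Smith normal form yields diagonal entries (1,1,1,1,1,1,1,1).

Now H_k = ker ∂_k / im ∂_{k+1}, so:

  H_0: rank C_0 − rank ∂_1 = 9 − 8 = 1, and the invariant factors of ∂_1 are all 1, so H_0 = Z.
  H_1: rank ker ∂_1 − rank ∂_2 = (12 − 8) − 0 = 4, and there is no ∂_2, so H_1 = Z^4.

H_0 ≅ Z,  H_1 ≅ Z^4.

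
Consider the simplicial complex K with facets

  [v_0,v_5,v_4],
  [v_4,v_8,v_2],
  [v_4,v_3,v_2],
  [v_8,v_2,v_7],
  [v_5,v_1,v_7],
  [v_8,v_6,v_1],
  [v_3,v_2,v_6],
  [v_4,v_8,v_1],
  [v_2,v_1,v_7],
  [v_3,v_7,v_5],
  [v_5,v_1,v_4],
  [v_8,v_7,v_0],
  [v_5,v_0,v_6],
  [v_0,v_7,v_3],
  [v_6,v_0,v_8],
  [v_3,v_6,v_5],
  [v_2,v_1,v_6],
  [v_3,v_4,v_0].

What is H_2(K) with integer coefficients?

Take the total order v_0 < v_1 < v_2 < v_3 < v_4 < v_5 < v_6 < v_7 < v_8 on the vertex set. Then K (dimension 2) consists of the simplices:

  0-simplices (9): [v_0], [v_1], [v_2], [v_3], [v_4], [v_5], [v_6], [v_7], [v_8]
  1-simplices (27): (27 of them)
  2-simplices (18): (18 of them)

Hence C_0 ≅ Z^9, C_1 ≅ Z^27, C_2 ≅ Z^18.

The boundary map ∂_1: C_1 → C_0 is given by ∂[p,q] = [q] − [p]. For instance
  ∂[v_0,v_5] = [v_5] − [v_0].
The 9×27 boundary matrix has rank 8 and Smith normal form diag(1,1,1,1,1,1,1,1).

The boundary map ∂_2: C_2 → C_1 maps a triangle to the signed sum of its edges. For instance
  ∂[v_3,v_5,v_6] = [v_5,v_6] − [v_3,v_6] + [v_3,v_5],
  ∂[v_0,v_3,v_4] = [v_3,v_4] − [v_0,v_4] + [v_0,v_3].
The resulting 27×18 matrix has rank 18, and its Smith normal form has invariant factors (1,1,1,1,1,1,1,1,1,1,1,1,1,1,1,1,1,2).

Now H_k = ker ∂_k / im ∂_{k+1}, so:

  H_2: rank ker ∂_2 − rank ∂_3 = (18 − 18) − 0 = 0, and there is no ∂_3, so H_2 = 0.

(K is a triangulation of the Klein bottle.)

H_2 = 0.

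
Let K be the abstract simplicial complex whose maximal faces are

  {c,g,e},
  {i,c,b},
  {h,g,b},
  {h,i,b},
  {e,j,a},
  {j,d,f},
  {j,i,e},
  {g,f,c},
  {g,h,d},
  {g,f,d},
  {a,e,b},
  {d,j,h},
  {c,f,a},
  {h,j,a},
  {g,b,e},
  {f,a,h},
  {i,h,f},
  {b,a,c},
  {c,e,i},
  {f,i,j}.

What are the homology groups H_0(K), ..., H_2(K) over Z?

H_0 = Z,  H_1 = Z ⊕ Z/2Z,  H_2 = 0.

Take the total order a < b < c < d < e < f < g < h < i < j on the vertex set. Then K (dimension 2) consists of the simplices:

  0-simplices (10): a, b, c, d, e, f, g, h, i, j
  1-simplices (30): ab, ac, ae, af, ah, aj, bc, be, bg, bh, bi, ce, cf, cg, ci, df, dg, dh, dj, eg, ei, ej, fg, fh, fi, fj, gh, hi, hj, ij
  2-simplices (20): abc, abe, acf, aej, afh, ahj, bci, beg, bgh, bhi, ceg, cei, cfg, dfg, dfj, dgh, dhj, eij, fhi, fij

so the chain groups are C_0 ≅ Z^10, C_1 ≅ Z^30, C_2 ≅ Z^20.

∂_1: C_1 → C_0 is given by ∂[p,q] = [q] − [p]. For instance
  ∂ae = e − a.
As a 10×30 matrix over Z this has rank 9, with invariant factors (1,1,1,1,1,1,1,1,1).

The boundary map ∂_2: C_2 → C_1 sends each 2-simplex [p,q,r] to [q,r] − [p,r] + [p,q]. For instance
  ∂acf = cf − af + ac,
  ∂beg = eg − bg + be.
The resulting 30×20 matrix has rank 20, and its Smith normal form has invariant factors (1,1,1,1,1,1,1,1,1,1,1,1,1,1,1,1,1,1,1,2).

Computing H_k = (kernel of ∂_k) / (image of ∂_{k+1}):

  H_0: rank C_0 − rank ∂_1 = 10 − 9 = 1, and the invariant factors of ∂_1 are all 1, so H_0 ≅ Z.
  H_1: rank ker ∂_1 − rank ∂_2 = (30 − 9) − 20 = 1, and ∂_2 has invariant factor 2 > 1, so H_1 ≅ Z ⊕ Z/2Z.
  H_2: rank ker ∂_2 − rank ∂_3 = (20 − 20) − 0 = 0, and there is no ∂_3, so H_2 ≅ 0.

As a check, the Euler characteristic is 10 − 30 + 20 = 0, which agrees with 1 − 1 + 0 = 0.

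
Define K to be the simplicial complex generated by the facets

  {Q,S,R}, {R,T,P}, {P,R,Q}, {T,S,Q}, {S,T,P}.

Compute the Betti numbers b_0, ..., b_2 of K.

b_0 = 1, b_1 = 1, b_2 = 0.

Fix the vertex order P < Q < R < S < T and write every simplex with vertices in increasing order. Then dim K = 2 and the simplices of K are:

  0-simplices (5): P, Q, R, S, T
  1-simplices (10): PQ, PR, PS, PT, QR, QS, QT, RS, RT, ST
  2-simplices (5): PQR, PRT, PST, QRS, QST

giving chain groups C_0 ≅ Z^5, C_1 ≅ Z^10, C_2 ≅ Z^5.

∂_1: C_1 → C_0 is given by ∂[p,q] = [q] − [p]. For instance
  ∂ST = T − S.
This gives a 5×10 integer matrix of rank 4; reducing to Smith normal form yields diagonal entries (1,1,1,1).

∂_2: C_2 → C_1 maps a triangle to the signed sum of its edges. For instance
  ∂PRT = RT − PT + PR,
  ∂QRS = RS − QS + QR.
The resulting 10×5 matrix has rank 5, and its Smith normal form has invariant factors (1,1,1,1,1).

Now H_k = ker ∂_k / im ∂_{k+1}, so:

  H_0: rank C_0 − rank ∂_1 = 5 − 4 = 1, and the invariant factors of ∂_1 are all 1, so H_0 ≅ Z.
  H_1: rank ker ∂_1 − rank ∂_2 = (10 − 4) − 5 = 1, and the invariant factors of ∂_2 are all 1, so H_1 ≅ Z.
  H_2: rank ker ∂_2 − rank ∂_3 = (5 − 5) − 0 = 0, and there is no ∂_3, so H_2 ≅ 0.

Hence the Betti numbers are b_0 = 1, b_1 = 1, b_2 = 0.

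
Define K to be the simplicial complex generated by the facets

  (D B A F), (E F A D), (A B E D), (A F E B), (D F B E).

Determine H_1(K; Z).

H_1 = 0.

K has 5 vertices, 10 edges, 10 triangles, 5 3-simplices.
rank ∂_1 = 4, rank ∂_2 = 6 ⇒ b_1 = 10 − 4 − 6 = 0; all invariant factors of ∂_2 are 1 so no torsion. So H_1 = 0.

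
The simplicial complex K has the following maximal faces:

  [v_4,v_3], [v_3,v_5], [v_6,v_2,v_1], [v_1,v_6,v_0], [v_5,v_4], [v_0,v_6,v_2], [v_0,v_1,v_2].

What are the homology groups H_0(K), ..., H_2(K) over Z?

K has 7 vertices, 9 edges, 4 triangles.
rank ∂_0 = 0, rank ∂_1 = 5 ⇒ b_0 = 7 − 0 − 5 = 2; all invariant factors of ∂_1 are 1 so no torsion. So H_0 ≅ Z^2.
rank ∂_1 = 5, rank ∂_2 = 3 ⇒ b_1 = 9 − 5 − 3 = 1; all invariant factors of ∂_2 are 1 so no torsion. So H_1 ≅ Z.
rank ∂_2 = 3, rank ∂_3 = 0 ⇒ b_2 = 4 − 3 − 0 = 1. So H_2 ≅ Z.

H_0 = Z^2,  H_1 = Z,  H_2 = Z.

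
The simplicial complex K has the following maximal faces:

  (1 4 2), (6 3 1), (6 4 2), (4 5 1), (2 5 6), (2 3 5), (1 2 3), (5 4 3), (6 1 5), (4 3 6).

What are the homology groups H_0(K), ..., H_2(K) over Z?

H_0 ≅ Z,  H_1 ≅ Z/2,  H_2 = 0.

We work with the vertex ordering 1 < 2 < 3 < 4 < 5 < 6. The simplices of K, each written with vertices in increasing order, are:

  0-simplices (6): [1], [2], [3], [4], [5], [6]
  1-simplices (15): [1,2], [1,3], [1,4], [1,5], [1,6], [2,3], [2,4], [2,5], [2,6], [3,4], [3,5], [3,6], [4,5], [4,6], [5,6]
  2-simplices (10): [1,2,3], [1,2,4], [1,3,6], [1,4,5], [1,5,6], [2,3,5], [2,4,6], [2,5,6], [3,4,5], [3,4,6]

so the chain groups are C_0 ≅ Z^6, C_1 ≅ Z^15, C_2 ≅ Z^10.

∂_1: C_1 → C_0 sends each edge [p,q] (with p < q) to q − p. For instance
  ∂[1,5] = [5] − [1].
The 6×15 boundary matrix has rank 5 and Smith normal form diag(1,1,1,1,1).

Boundary ∂_2: C_2 → C_1 sends each 2-simplex [p,q,r] to [q,r] − [p,r] + [p,q]. For instance
  ∂[3,4,5] = [4,5] − [3,5] + [3,4],
  ∂[2,3,5] = [3,5] − [2,5] + [2,3].
The 15×10 boundary matrix has rank 10 and Smith normal form diag(1,1,1,1,1,1,1,1,1,2).

Now H_k = ker ∂_k / im ∂_{k+1}, so:

  H_0: rank C_0 − rank ∂_1 = 6 − 5 = 1, and the invariant factors of ∂_1 are all 1, so H_0 = Z.
  H_1: rank ker ∂_1 − rank ∂_2 = (15 − 5) − 10 = 0, and ∂_2 has invariant factor 2 > 1, so H_1 = Z/2.
  H_2: rank ker ∂_2 − rank ∂_3 = (10 − 10) − 0 = 0, and there is no ∂_3, so H_2 = 0.

As a check, the Euler characteristic is 6 − 15 + 10 = 1, which agrees with 1 − 0 + 0 = 1.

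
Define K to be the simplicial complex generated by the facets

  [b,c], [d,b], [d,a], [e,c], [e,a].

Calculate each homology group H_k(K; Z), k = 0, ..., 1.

H_0 = Z,  H_1 = Z.

K has 5 vertices, 5 edges.
rank ∂_0 = 0, rank ∂_1 = 4 ⇒ b_0 = 5 − 0 − 4 = 1; all invariant factors of ∂_1 are 1 so no torsion. So H_0 = Z.
rank ∂_1 = 4, rank ∂_2 = 0 ⇒ b_1 = 5 − 4 − 0 = 1. So H_1 = Z.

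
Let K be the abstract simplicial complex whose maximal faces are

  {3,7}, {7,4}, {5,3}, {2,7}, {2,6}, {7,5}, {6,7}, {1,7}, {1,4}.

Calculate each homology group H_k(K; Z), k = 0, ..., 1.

H_0 ≅ Z,  H_1 ≅ Z^3.

We work with the vertex ordering 1 < 2 < 3 < 4 < 5 < 6 < 7. The simplices of K, each written with vertices in increasing order, are:

  0-simplices (7): [1], [2], [3], [4], [5], [6], [7]
  1-simplices (9): [1,4], [1,7], [2,6], [2,7], [3,5], [3,7], [4,7], [5,7], [6,7]

so the chain groups are C_0 ≅ Z^7, C_1 ≅ Z^9.

Boundary ∂_1: C_1 → C_0 sends each edge [p,q] (with p < q) to q − p.
The 7×9 boundary matrix has rank 6 and Smith normal form diag(1,1,1,1,1,1).

From H_k ≅ ker(∂_k) / im(∂_{k+1}) we obtain:

  H_0: rank C_0 − rank ∂_1 = 7 − 6 = 1, and the invariant factors of ∂_1 are all 1, so H_0 ≅ Z.
  H_1: rank ker ∂_1 − rank ∂_2 = (9 − 6) − 0 = 3, and there is no ∂_2, so H_1 ≅ Z^3.

As a check, the Euler characteristic is 7 − 9 = -2, which agrees with 1 − 3 = -2.
(K is a triangulation of a wedge of 3 circles.)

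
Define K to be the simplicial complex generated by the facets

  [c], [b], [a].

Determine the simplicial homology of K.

We work with the vertex ordering a < b < c. The simplices of K, each written with vertices in increasing order, are:

  0-simplices (3): a, b, c

Hence C_0 ≅ Z^3.

Reading off H_k = ker ∂_k / im ∂_{k+1}:

  H_0: rank C_0 − rank ∂_1 = 3 − 0 = 3, and there is no ∂_1, so H_0 = Z^3.

(K is a triangulation of a set of 3 points.)

H_0 = Z^3.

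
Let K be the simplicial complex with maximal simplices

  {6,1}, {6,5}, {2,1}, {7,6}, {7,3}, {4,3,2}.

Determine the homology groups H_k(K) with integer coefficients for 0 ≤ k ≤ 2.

H_0 = Z,  H_1 = Z,  H_2 = 0.

Take the total order 1 < 2 < 3 < 4 < 5 < 6 < 7 on the vertex set. Then K (dimension 2) consists of the simplices:

  0-simplices (7): [1], [2], [3], [4], [5], [6], [7]
  1-simplices (8): [1,2], [1,6], [2,3], [2,4], [3,4], [3,7], [5,6], [6,7]
  2-simplices (1): [2,3,4]

giving chain groups C_0 ≅ Z^7, C_1 ≅ Z^8, C_2 ≅ Z^1.

Boundary ∂_1: C_1 → C_0 maps an edge to its endpoints' difference, ∂[p,q] = q − p. For instance
  ∂[2,3] = [3] − [2].
As a 7×8 matrix over Z this has rank 6, with invariant factors (1,1,1,1,1,1).

∂_2: C_2 → C_1 maps a triangle to the signed sum of its edges. For instance
  ∂[2,3,4] = [3,4] − [2,4] + [2,3].
As a 8×1 matrix over Z this has rank 1, with invariant factors (1).

Reading off H_k = ker ∂_k / im ∂_{k+1}:

  H_0: rank C_0 − rank ∂_1 = 7 − 6 = 1, and the invariant factors of ∂_1 are all 1, so H_0 ≅ Z.
  H_1: rank ker ∂_1 − rank ∂_2 = (8 − 6) − 1 = 1, and the invariant factors of ∂_2 are all 1, so H_1 ≅ Z.
  H_2: rank ker ∂_2 − rank ∂_3 = (1 − 1) − 0 = 0, and there is no ∂_3, so H_2 ≅ 0.

As a check, the Euler characteristic is 7 − 8 + 1 = 0, which agrees with 1 − 1 + 0 = 0.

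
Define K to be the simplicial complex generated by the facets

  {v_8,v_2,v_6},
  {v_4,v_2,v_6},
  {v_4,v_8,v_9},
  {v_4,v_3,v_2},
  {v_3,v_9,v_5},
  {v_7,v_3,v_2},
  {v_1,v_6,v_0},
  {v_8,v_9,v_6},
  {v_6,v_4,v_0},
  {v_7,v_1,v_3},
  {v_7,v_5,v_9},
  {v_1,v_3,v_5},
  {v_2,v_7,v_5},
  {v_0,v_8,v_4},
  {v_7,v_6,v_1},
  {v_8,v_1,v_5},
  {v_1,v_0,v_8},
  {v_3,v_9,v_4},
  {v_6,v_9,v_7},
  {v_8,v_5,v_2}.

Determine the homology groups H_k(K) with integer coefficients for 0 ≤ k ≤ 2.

H_0 ≅ Z,  H_1 ≅ Z ⊕ Z/2Z,  H_2 = 0.

K has 10 vertices, 30 edges, 20 triangles.
rank ∂_0 = 0, rank ∂_1 = 9 ⇒ b_0 = 10 − 0 − 9 = 1; all invariant factors of ∂_1 are 1 so no torsion. So H_0 = Z.
rank ∂_1 = 9, rank ∂_2 = 20 ⇒ b_1 = 30 − 9 − 20 = 1; ∂_2 has invariant factor(s) [2] giving torsion. So H_1 = Z ⊕ Z/2Z.
rank ∂_2 = 20, rank ∂_3 = 0 ⇒ b_2 = 20 − 20 − 0 = 0. So H_2 = 0.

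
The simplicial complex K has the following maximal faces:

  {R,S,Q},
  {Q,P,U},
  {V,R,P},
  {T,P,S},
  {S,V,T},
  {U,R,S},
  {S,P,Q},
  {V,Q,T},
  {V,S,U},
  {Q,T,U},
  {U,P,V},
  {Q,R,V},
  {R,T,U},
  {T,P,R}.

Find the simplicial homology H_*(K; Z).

Order the vertices as P < Q < R < S < T < U < V. Listing each simplex with vertices in this order, K has dimension 2 with simplices:

  0-simplices (7): P, Q, R, S, T, U, V
  1-simplices (21): PQ, PR, PS, PT, PU, PV, QR, QS, QT, QU, QV, RS, RT, RU, RV, ST, SU, SV, TU, TV, UV
  2-simplices (14): PQS, PQU, PRT, PRV, PST, PUV, QRS, QRV, QTU, QTV, RSU, RTU, STV, SUV

Hence C_0 ≅ Z^7, C_1 ≅ Z^21, C_2 ≅ Z^14.

The boundary map ∂_1: C_1 → C_0 sends each edge [p,q] (with p < q) to q − p. For instance
  ∂QS = S − Q.
This gives a 7×21 integer matrix of rank 6; reducing to Smith normal form yields diagonal entries (1,1,1,1,1,1).

∂_2: C_2 → C_1 maps a triangle to the signed sum of its edges. For instance
  ∂QRV = RV − QV + QR,
  ∂QTU = TU − QU + QT.
The 21×14 boundary matrix has rank 13 and Smith normal form diag(1,1,1,1,1,1,1,1,1,1,1,1,1).

Reading off H_k = ker ∂_k / im ∂_{k+1}:

  H_0: rank C_0 − rank ∂_1 = 7 − 6 = 1, and the invariant factors of ∂_1 are all 1, so H_0 = Z.
  H_1: rank ker ∂_1 − rank ∂_2 = (21 − 6) − 13 = 2, and the invariant factors of ∂_2 are all 1, so H_1 = Z^2.
  H_2: rank ker ∂_2 − rank ∂_3 = (14 − 13) − 0 = 1, and there is no ∂_3, so H_2 = Z.

As a check, the Euler characteristic is 7 − 21 + 14 = 0, which agrees with 1 − 2 + 1 = 0.

H_0 = Z,  H_1 = Z^2,  H_2 = Z.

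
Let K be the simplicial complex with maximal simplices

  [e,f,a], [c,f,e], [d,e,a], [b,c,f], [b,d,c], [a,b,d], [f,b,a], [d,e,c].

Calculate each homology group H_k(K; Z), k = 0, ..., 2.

Take the total order a < b < c < d < e < f on the vertex set. Then K (dimension 2) consists of the simplices:

  0-simplices (6): a, b, c, d, e, f
  1-simplices (12): ab, ad, ae, af, bc, bd, bf, cd, ce, cf, de, ef
  2-simplices (8): abd, abf, ade, aef, bcd, bcf, cde, cef

Hence C_0 ≅ Z^6, C_1 ≅ Z^12, C_2 ≅ Z^8.

∂_1: C_1 → C_0 is given by ∂[p,q] = [q] − [p].
As a 6×12 matrix over Z this has rank 5, with invariant factors (1,1,1,1,1).

∂_2: C_2 → C_1 acts by ∂[p,q,r] = [q,r] − [p,r] + [p,q]. For instance
  ∂aef = ef − af + ae,
  ∂ade = de − ae + ad.
The resulting 12×8 matrix has rank 7, and its Smith normal form has invariant factors (1,1,1,1,1,1,1).

Computing H_k = (kernel of ∂_k) / (image of ∂_{k+1}):

  H_0: rank C_0 − rank ∂_1 = 6 − 5 = 1, and the invariant factors of ∂_1 are all 1, so H_0 = Z.
  H_1: rank ker ∂_1 − rank ∂_2 = (12 − 5) − 7 = 0, and the invariant factors of ∂_2 are all 1, so H_1 = 0.
  H_2: rank ker ∂_2 − rank ∂_3 = (8 − 7) − 0 = 1, and there is no ∂_3, so H_2 = Z.

As a check, the Euler characteristic is 6 − 12 + 8 = 2, which agrees with 1 − 0 + 1 = 2.

H_0 ≅ Z,  H_1 = 0,  H_2 ≅ Z.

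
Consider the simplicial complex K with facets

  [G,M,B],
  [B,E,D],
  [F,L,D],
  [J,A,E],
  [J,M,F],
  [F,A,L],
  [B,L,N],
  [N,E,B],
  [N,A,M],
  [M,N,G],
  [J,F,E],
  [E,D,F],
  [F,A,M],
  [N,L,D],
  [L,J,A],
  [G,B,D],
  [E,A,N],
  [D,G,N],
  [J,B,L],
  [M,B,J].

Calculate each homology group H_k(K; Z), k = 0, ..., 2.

K has 10 vertices, 30 edges, 20 triangles.
rank ∂_0 = 0, rank ∂_1 = 9 ⇒ b_0 = 10 − 0 − 9 = 1; all invariant factors of ∂_1 are 1 so no torsion. So H_0 = Z.
rank ∂_1 = 9, rank ∂_2 = 20 ⇒ b_1 = 30 − 9 − 20 = 1; ∂_2 has invariant factor(s) [2] giving torsion. So H_1 = Z ⊕ Z/2Z.
rank ∂_2 = 20, rank ∂_3 = 0 ⇒ b_2 = 20 − 20 − 0 = 0. So H_2 = 0.

H_0 ≅ Z,  H_1 ≅ Z ⊕ Z/2Z,  H_2 = 0.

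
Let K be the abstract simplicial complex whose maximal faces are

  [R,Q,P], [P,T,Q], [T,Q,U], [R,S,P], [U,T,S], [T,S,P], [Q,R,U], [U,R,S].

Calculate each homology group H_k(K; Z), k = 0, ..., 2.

H_0 = Z,  H_1 = 0,  H_2 = Z.

Fix the vertex order P < Q < R < S < T < U and write every simplex with vertices in increasing order. Then dim K = 2 and the simplices of K are:

  0-simplices (6): P, Q, R, S, T, U
  1-simplices (12): PQ, PR, PS, PT, QR, QT, QU, RS, RU, ST, SU, TU
  2-simplices (8): PQR, PQT, PRS, PST, QRU, QTU, RSU, STU

Hence C_0 ≅ Z^6, C_1 ≅ Z^12, C_2 ≅ Z^8.

Boundary ∂_1: C_1 → C_0 sends each edge [p,q] (with p < q) to q − p. For instance
  ∂PT = T − P.
The 6×12 boundary matrix has rank 5 and Smith normal form diag(1,1,1,1,1).

∂_2: C_2 → C_1 acts by ∂[p,q,r] = [q,r] − [p,r] + [p,q]. For instance
  ∂QTU = TU − QU + QT,
  ∂STU = TU − SU + ST.
The 12×8 boundary matrix has rank 7 and Smith normal form diag(1,1,1,1,1,1,1).

Now H_k = ker ∂_k / im ∂_{k+1}, so:

  H_0: rank C_0 − rank ∂_1 = 6 − 5 = 1, and the invariant factors of ∂_1 are all 1, so H_0 = Z.
  H_1: rank ker ∂_1 − rank ∂_2 = (12 − 5) − 7 = 0, and the invariant factors of ∂_2 are all 1, so H_1 = 0.
  H_2: rank ker ∂_2 − rank ∂_3 = (8 − 7) − 0 = 1, and there is no ∂_3, so H_2 = Z.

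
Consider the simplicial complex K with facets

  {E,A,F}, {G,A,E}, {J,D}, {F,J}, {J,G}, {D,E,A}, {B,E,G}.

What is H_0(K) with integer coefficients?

H_0 = Z.

Fix the vertex order A < B < D < E < F < G < J and write every simplex with vertices in increasing order. Then dim K = 2 and the simplices of K are:

  0-simplices (7): A, B, D, E, F, G, J
  1-simplices (12): AD, AE, AF, AG, BE, BG, DE, DJ, EF, EG, FJ, GJ
  2-simplices (4): ADE, AEF, AEG, BEG

Hence C_0 ≅ Z^7, C_1 ≅ Z^12, C_2 ≅ Z^4.

Boundary ∂_1: C_1 → C_0 maps an edge to its endpoints' difference, ∂[p,q] = q − p.
The resulting 7×12 matrix has rank 6, and its Smith normal form has invariant factors (1,1,1,1,1,1).

The boundary map ∂_2: C_2 → C_1 sends each 2-simplex [p,q,r] to [q,r] − [p,r] + [p,q]. For instance
  ∂BEG = EG − BG + BE,
  ∂AEF = EF − AF + AE.
The 12×4 boundary matrix has rank 4 and Smith normal form diag(1,1,1,1).

Computing H_k = (kernel of ∂_k) / (image of ∂_{k+1}):

  H_0: rank C_0 − rank ∂_1 = 7 − 6 = 1, and the invariant factors of ∂_1 are all 1, so H_0 = Z.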